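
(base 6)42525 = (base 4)1122311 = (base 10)5813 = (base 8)13265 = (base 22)c05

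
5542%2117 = 1308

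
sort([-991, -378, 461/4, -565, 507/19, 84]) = [-991, -565, -378, 507/19, 84, 461/4]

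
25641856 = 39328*652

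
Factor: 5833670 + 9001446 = 2^2*709^1*5231^1 = 14835116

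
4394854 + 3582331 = 7977185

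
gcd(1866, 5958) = 6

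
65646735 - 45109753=20536982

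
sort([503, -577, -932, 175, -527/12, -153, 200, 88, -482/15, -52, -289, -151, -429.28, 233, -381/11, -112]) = [-932, -577, -429.28, -289, -153, -151, -112, -52, -527/12, -381/11, -482/15, 88, 175, 200, 233, 503]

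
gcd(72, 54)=18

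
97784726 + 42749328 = 140534054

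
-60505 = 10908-71413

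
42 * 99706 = 4187652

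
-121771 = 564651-686422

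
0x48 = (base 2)1001000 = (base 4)1020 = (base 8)110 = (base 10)72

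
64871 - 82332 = -17461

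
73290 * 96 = 7035840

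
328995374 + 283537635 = 612533009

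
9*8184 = 73656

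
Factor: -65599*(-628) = 2^2*157^1*65599^1 = 41196172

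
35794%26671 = 9123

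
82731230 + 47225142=129956372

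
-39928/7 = -5704 = -5704.00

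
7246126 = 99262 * 73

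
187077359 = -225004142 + 412081501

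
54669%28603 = 26066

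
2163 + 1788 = 3951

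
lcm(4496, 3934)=31472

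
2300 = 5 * 460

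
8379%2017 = 311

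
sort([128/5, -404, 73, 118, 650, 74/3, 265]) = [-404, 74/3, 128/5, 73, 118, 265, 650]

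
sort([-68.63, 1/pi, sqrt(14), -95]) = [-95, -68.63, 1/pi, sqrt(14)]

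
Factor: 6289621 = 13^1 * 31^1 * 15607^1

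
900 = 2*450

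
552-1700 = -1148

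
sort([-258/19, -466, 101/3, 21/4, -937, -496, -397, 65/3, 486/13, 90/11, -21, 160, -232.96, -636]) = [-937, -636, -496, -466, -397, -232.96, -21, -258/19, 21/4, 90/11, 65/3, 101/3, 486/13, 160]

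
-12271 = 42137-54408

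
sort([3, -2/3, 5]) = [-2/3, 3, 5]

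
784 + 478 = 1262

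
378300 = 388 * 975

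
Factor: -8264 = -1*2^3*1033^1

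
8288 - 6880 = 1408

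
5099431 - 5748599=-649168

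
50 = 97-47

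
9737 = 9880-143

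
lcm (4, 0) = 0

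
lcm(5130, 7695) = 15390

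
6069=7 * 867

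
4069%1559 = 951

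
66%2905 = 66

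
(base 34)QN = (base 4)32023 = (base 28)14B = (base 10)907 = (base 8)1613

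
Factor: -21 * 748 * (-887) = 2^2 * 3^1 * 7^1 * 11^1 * 17^1 * 887^1 = 13932996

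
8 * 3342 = 26736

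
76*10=760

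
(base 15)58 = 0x53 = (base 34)2f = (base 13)65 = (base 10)83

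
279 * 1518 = 423522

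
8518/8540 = 4259/4270 ≈ 0.997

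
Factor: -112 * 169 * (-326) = 2^5 * 7^1 * 13^2 * 163^1 = 6170528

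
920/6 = 460/3 ≈ 153.33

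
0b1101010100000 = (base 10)6816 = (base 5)204231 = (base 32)6l0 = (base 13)3144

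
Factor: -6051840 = -1*2^11*3^1*5^1*197^1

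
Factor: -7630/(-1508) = 2^(-1) * 5^1 * 7^1 * 13^(-1) * 29^(-1) * 109^1 = 3815/754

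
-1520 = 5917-7437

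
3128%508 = 80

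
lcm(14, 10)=70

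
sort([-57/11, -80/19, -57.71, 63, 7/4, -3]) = [-57.71, -57/11, -80/19, -3, 7/4, 63]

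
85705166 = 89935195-4230029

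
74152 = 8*9269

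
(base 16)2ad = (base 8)1255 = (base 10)685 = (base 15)30a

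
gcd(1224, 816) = 408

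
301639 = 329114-27475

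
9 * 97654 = 878886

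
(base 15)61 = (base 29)34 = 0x5b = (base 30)31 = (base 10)91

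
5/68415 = 1/13683 ≈ 0.0000731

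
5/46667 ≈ 0.000107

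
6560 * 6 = 39360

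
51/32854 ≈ 0.00155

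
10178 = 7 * 1454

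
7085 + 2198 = 9283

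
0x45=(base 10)69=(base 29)2b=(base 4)1011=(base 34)21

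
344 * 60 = 20640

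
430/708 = 215/354 ≈ 0.607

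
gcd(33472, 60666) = 2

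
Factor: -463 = -1 * 463^1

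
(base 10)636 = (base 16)27c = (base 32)js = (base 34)io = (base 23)14f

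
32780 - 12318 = 20462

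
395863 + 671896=1067759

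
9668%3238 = 3192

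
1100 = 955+145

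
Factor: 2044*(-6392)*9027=-1*2^5*3^2*7^1*17^2*47^1*59^1*73^1=-117939993696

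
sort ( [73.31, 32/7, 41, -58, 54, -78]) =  [-78, -58, 32/7, 41, 54, 73.31]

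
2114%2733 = 2114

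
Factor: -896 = -1 * 2^7 * 7^1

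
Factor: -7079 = -1 * 7079^1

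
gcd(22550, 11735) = 5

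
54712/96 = 6839/12 ≈ 569.92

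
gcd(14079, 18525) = 741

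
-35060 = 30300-65360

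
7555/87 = 86 + 73/87 ≈ 86.84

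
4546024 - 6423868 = -1877844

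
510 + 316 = 826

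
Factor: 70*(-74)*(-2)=2^3*5^1*7^1*37^1=10360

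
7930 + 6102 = 14032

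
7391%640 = 351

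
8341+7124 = 15465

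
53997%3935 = 2842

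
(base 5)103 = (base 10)28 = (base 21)17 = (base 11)26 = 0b11100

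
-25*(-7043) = 176075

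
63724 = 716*89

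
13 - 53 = -40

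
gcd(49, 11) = 1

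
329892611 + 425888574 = 755781185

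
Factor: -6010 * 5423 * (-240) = 2^5 * 3^1 * 5^2 * 11^1 * 17^1 * 29^1 * 601^1 = 7822135200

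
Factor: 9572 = 2^2*2393^1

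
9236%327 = 80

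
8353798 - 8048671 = 305127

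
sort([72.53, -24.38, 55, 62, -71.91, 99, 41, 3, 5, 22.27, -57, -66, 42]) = [-71.91, -66, -57, -24.38, 3, 5, 22.27, 41, 42, 55, 62, 72.53, 99]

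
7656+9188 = 16844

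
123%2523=123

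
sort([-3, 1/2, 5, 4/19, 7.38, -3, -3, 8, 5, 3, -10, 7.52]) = [-10, -3, -3, -3, 4/19, 1/2, 3, 5, 5, 7.38, 7.52, 8]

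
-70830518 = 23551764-94382282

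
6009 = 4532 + 1477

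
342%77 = 34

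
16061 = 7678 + 8383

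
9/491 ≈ 0.0183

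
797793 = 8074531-7276738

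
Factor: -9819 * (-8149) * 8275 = 3^2 * 5^2 * 29^1 * 281^1 * 331^1 * 1091^1 = 662124381525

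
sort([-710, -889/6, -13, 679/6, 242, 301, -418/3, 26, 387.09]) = [-710, -889/6, -418/3, -13, 26, 679/6, 242, 301, 387.09]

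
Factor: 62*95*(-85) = -1*2^1*5^2*17^1*19^1*31^1 = -500650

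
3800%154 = 104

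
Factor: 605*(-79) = -1*5^1*11^2*79^1 = -47795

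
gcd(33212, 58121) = 8303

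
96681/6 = 16113+1/2 = 16113.50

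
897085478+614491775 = 1511577253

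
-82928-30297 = -113225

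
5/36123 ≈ 0.000138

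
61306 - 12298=49008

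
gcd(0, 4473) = 4473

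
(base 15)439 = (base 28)162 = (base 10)954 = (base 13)585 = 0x3ba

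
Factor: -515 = -1 * 5^1 * 103^1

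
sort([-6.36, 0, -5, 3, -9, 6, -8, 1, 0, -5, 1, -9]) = [-9, -9, -8, -6.36, -5, -5, 0, 0, 1, 1, 3, 6]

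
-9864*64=-631296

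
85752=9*9528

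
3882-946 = 2936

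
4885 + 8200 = 13085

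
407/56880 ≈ 0.00716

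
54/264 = 9/44 ≈ 0.205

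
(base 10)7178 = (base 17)17e4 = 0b1110000001010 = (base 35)5u3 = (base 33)6jh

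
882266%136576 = 62810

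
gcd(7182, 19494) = 1026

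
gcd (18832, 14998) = 2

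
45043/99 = 454 + 97/99 ≈ 454.98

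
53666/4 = 13416 + 1/2 = 13416.50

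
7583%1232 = 191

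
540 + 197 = 737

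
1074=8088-7014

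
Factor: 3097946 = 2^1 * 61^1 * 67^1 * 379^1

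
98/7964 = 49/3982≈0.0123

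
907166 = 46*19721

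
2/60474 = 1/30237 ≈ 0.0000331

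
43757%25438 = 18319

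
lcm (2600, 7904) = 197600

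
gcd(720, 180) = 180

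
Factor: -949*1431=-1*3^3*13^1*53^1*73^1=-1358019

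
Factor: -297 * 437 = -1 * 3^3 * 11^1 * 19^1 * 23^1 = -129789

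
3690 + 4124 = 7814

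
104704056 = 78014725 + 26689331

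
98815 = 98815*1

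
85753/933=91+850/933 ≈ 91.91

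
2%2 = 0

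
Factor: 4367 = 11^1*397^1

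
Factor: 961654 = 2^1*480827^1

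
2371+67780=70151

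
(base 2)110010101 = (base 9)500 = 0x195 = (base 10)405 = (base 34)bv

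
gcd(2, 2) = 2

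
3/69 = 1/23≈0.0435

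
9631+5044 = 14675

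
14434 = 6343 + 8091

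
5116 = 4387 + 729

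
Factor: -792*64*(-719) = 2^9*3^2*11^1*719^1 = 36444672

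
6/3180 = 1/530 ≈ 0.00189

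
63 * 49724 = 3132612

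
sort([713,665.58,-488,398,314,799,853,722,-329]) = [-488,-329,314,398,665.58,713,722,799,853]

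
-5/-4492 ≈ 0.00111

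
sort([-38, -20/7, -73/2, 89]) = [-38, -73/2, -20/7, 89]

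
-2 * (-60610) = 121220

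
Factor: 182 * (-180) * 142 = -1 * 2^4 * 3^2 * 5^1 * 7^1 * 13^1 * 71^1 = -4651920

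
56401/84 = 671 + 37/84 ≈ 671.44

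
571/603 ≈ 0.947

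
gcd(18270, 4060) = 2030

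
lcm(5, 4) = 20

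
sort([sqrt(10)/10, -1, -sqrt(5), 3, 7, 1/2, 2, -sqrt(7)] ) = [-sqrt(7), -sqrt(5), -1, sqrt(10)/10, 1/2, 2, 3, 7] 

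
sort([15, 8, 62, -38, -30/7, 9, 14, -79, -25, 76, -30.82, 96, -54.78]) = [-79, -54.78, -38, -30.82, -25, -30/7, 8, 9, 14, 15, 62, 76, 96]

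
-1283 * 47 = -60301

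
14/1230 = 7/615≈0.0114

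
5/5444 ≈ 0.000918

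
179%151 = 28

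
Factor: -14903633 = -1*499^1*29867^1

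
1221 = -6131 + 7352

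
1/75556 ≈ 0.0000132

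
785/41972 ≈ 0.0187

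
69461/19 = 3655 + 16/19 ≈ 3655.84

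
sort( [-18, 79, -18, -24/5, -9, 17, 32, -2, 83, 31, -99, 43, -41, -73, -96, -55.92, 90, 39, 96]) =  [-99, -96, -73, -55.92, -41, -18, -18, -9, -24/5, -2, 17, 31, 32, 39, 43, 79, 83, 90, 96]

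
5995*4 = 23980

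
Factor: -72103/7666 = -1*2^(-1)*3833^(-1)*72103^1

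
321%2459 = 321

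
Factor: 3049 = 3049^1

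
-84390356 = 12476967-96867323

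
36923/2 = 18461 + 1/2 = 18461.50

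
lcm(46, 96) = 2208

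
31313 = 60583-29270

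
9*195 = 1755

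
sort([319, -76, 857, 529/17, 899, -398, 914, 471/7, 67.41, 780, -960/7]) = [-398, -960/7, -76, 529/17, 471/7, 67.41, 319, 780, 857, 899, 914]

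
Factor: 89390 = 2^1 * 5^1 * 7^1 * 1277^1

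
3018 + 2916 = 5934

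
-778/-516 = 389/258 ≈ 1.51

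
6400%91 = 30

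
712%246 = 220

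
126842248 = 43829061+83013187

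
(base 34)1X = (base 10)67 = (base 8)103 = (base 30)27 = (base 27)2D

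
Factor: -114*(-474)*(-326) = -1*2^3*3^2*19^1*79^1*163^1 = -17615736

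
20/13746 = 10/6873 ≈ 0.00145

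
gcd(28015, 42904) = 1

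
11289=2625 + 8664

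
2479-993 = 1486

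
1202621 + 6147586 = 7350207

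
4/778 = 2/389 ≈ 0.00514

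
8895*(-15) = -133425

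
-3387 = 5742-9129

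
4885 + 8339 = 13224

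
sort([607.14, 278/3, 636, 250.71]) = [278/3, 250.71, 607.14, 636]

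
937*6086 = 5702582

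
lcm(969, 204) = 3876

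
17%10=7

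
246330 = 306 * 805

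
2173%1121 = 1052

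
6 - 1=5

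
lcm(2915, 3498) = 17490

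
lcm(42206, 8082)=379854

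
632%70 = 2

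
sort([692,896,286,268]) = [268,286,692,896]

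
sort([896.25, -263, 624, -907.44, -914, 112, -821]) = [-914, -907.44, -821, -263, 112, 624, 896.25]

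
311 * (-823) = -255953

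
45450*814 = 36996300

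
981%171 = 126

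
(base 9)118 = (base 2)1100010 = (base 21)4e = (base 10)98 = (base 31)35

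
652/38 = 326/19 ≈ 17.16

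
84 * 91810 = 7712040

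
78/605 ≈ 0.129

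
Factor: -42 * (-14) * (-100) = -1 * 2^4 * 3^1 * 5^2 * 7^2 = -58800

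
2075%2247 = 2075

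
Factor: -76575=-1*3^1*5^2*1021^1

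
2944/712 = 4 + 12/89 ≈ 4.13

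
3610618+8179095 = 11789713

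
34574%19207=15367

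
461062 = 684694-223632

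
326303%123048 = 80207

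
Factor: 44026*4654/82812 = 3^(-1)*13^1*67^(-1)*103^(-1)*179^1*22013^1 = 51224251/20703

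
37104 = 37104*1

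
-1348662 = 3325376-4674038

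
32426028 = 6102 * 5314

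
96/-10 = -9 - 3/5 = -9.60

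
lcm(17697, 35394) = 35394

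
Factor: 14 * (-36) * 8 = -1 * 2^6 * 3^2 * 7^1 = -4032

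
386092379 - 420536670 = -34444291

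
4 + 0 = 4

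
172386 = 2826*61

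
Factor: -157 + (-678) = -1*5^1*167^1 = -835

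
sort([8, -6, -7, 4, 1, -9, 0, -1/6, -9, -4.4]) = [-9, -9, -7, -6, -4.4, -1/6, 0, 1, 4, 8]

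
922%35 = 12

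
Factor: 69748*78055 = 2^2*5^1*7^1*47^1*53^1*67^1*233^1 = 5444180140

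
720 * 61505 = 44283600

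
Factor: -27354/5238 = -1*3^ (-2)*47^1 = -47/9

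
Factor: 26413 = 61^1*433^1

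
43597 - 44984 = -1387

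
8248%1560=448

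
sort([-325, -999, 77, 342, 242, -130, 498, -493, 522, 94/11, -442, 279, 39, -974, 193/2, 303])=[-999, -974, -493, -442, -325, -130, 94/11, 39, 77, 193/2, 242, 279, 303, 342, 498, 522]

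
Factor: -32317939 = -1*2237^1*14447^1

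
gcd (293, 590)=1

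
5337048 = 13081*408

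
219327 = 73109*3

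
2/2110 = 1/1055 ≈ 0.000948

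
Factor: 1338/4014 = 3^(-1) = 1/3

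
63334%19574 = 4612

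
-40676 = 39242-79918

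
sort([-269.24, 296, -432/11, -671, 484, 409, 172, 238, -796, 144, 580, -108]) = [-796, -671, -269.24, -108, -432/11, 144, 172, 238, 296, 409, 484, 580]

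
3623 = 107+3516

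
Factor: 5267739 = 3^1 * 17^1 * 103289^1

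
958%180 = 58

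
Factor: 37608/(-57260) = -1*2^1*3^1*5^(-1)*7^(-1)*409^(-1)*1567^1 = -9402/14315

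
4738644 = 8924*531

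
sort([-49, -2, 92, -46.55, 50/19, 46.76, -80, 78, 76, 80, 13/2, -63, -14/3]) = [-80, -63, -49, -46.55, -14/3, -2, 50/19, 13/2, 46.76, 76, 78, 80, 92]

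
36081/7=5154 + 3/7 ≈ 5154.43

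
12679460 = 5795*2188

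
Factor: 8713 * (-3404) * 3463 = -1 * 2^2 * 23^1 * 37^1 * 3463^1 * 8713^1 = -102709297076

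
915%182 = 5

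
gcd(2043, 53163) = 9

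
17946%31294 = 17946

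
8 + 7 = 15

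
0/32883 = 0 = 0.00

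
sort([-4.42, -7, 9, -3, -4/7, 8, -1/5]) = [-7, -4.42, -3, -4/7, -1/5, 8, 9]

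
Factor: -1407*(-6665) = 3^1*5^1*7^1*31^1*43^1*67^1 = 9377655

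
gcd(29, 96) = 1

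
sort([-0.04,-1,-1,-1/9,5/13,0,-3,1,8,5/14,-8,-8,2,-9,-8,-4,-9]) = [-9,-9,-8,-8,-8,-4,-3,-1,-1,-1/9,-0.04,0,5/14,5/13,1,2,8]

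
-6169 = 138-6307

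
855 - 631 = 224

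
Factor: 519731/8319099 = 3^(-1) * 23^1 * 59^1 * 383^1 * 2773033^(-1)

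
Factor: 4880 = 2^4 * 5^1 * 61^1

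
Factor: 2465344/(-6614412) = -1*2^4*3^(-1)*7^(-2)*1607^(-1)*5503^1 = -88048/236229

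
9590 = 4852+4738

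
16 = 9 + 7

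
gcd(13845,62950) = 5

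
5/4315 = 1/863 ≈ 0.00116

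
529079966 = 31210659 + 497869307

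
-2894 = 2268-5162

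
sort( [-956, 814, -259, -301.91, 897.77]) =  [-956, -301.91, -259, 814, 897.77]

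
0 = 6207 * 0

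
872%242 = 146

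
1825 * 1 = 1825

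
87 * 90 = 7830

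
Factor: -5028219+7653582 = 3^2 * 13^1 * 19^1 * 1181^1 = 2625363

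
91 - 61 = 30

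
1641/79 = 20 + 61/79 ≈ 20.77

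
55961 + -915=55046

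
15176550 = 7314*2075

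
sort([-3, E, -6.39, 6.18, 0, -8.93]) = [-8.93, -6.39, -3, 0, E, 6.18]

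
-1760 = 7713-9473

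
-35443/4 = -8860 - 3/4 = -8860.75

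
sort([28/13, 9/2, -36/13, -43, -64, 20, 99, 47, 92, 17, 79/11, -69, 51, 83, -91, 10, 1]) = [-91, -69, -64, -43, -36/13, 1, 28/13, 9/2, 79/11, 10, 17, 20, 47, 51, 83, 92, 99]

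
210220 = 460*457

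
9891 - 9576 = 315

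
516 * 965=497940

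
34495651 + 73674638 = 108170289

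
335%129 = 77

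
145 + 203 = 348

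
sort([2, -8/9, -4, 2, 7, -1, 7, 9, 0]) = [-4, -1, -8/9, 0, 2, 2, 7, 7, 9]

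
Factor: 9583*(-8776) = -1*2^3*7^1*37^2*1097^1 = -84100408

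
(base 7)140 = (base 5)302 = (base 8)115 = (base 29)2j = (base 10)77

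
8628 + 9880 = 18508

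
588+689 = 1277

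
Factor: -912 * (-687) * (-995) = -1 * 2^4 * 3^2 * 5^1 * 19^1 * 199^1 * 229^1 = -623411280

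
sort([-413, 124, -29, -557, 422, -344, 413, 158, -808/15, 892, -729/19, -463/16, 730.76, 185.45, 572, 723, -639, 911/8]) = [-639, -557, -413, -344, -808/15, -729/19, -29, -463/16, 911/8, 124, 158, 185.45, 413, 422, 572, 723, 730.76, 892]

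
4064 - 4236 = -172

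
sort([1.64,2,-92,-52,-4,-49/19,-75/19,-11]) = [-92,-52,-11,-4,-75/19,-49/19,1.64,2]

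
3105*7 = 21735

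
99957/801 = 124 + 211/267 ≈ 124.79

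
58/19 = 3 + 1/19 ≈ 3.05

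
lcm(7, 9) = 63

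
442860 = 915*484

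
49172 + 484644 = 533816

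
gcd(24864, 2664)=888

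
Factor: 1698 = 2^1*3^1*283^1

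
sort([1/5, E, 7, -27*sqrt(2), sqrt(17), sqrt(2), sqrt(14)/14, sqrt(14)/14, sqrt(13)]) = [-27*sqrt(2), 1/5, sqrt(14)/14, sqrt(14)/14, sqrt(2), E, sqrt(13), sqrt(17), 7]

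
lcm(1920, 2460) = 78720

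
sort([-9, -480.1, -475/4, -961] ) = [-961, -480.1, -475/4, -9] 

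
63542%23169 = 17204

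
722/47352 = 361/23676≈0.0152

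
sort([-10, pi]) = [-10, pi]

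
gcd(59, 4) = 1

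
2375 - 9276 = -6901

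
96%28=12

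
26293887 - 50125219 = -23831332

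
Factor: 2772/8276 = 3^2 * 7^1 * 11^1 * 2069^(-1) = 693/2069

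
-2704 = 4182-6886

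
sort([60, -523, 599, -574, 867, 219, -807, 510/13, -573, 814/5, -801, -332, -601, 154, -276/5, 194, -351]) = [-807, -801, -601, -574, -573, -523, -351, -332, -276/5, 510/13, 60, 154, 814/5, 194, 219, 599, 867]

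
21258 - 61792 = -40534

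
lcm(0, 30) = 0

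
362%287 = 75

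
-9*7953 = -71577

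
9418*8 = 75344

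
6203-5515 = 688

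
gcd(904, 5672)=8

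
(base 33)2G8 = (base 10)2714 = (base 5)41324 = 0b101010011010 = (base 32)2KQ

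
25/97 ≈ 0.258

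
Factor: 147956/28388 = 151^(-1)*787^1 = 787/151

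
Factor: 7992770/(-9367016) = -1*2^(-2)*5^1*73^1*229^(-1)*5113^(-1)*10949^1 = -3996385/4683508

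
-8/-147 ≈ 0.0544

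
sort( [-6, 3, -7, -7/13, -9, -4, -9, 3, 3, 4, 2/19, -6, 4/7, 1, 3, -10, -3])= [-10, -9, -9, -7, -6, -6, -4, -3, -7/13, 2/19, 4/7, 1, 3, 3, 3, 3, 4]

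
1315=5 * 263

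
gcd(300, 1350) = 150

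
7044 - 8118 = -1074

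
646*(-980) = -633080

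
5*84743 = 423715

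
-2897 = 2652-5549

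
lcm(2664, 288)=10656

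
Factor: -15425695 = -1*5^1*3085139^1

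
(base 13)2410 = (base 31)58u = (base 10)5083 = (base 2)1001111011011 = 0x13db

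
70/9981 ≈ 0.00701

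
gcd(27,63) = 9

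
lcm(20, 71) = 1420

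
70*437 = 30590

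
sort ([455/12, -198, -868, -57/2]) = [-868, -198, -57/2, 455/12]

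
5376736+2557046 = 7933782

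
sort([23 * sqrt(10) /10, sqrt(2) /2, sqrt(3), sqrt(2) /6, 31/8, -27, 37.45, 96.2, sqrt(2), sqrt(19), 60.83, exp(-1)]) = [-27, sqrt(2) /6, exp(-1), sqrt(2) /2, sqrt(2), sqrt(3), 31/8, sqrt(19), 23 * sqrt(10) /10, 37.45, 60.83, 96.2]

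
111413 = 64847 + 46566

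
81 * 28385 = 2299185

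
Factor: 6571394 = 2^1 * 3285697^1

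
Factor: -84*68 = -1*2^4*3^1*7^1*17^1 = -5712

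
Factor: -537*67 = -1*3^1*67^1*179^1 = -35979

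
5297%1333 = 1298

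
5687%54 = 17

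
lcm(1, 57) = 57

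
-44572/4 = -11143 = -11143.00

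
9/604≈0.0149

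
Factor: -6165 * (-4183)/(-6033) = -1 * 3^1 * 5^1 * 47^1 * 89^1 * 137^1 * 2011^(-1) = -8596065/2011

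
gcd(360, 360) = 360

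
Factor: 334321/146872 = 2^(-3)*11^(-1)*13^1*1669^(-1)*25717^1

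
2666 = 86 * 31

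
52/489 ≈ 0.106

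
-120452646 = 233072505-353525151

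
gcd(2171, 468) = 13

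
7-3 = 4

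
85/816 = 5/48 ≈ 0.104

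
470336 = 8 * 58792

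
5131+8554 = 13685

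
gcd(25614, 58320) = 18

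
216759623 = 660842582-444082959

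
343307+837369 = 1180676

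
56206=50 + 56156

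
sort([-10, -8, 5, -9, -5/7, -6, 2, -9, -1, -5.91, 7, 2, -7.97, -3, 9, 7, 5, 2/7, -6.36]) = [-10, -9, -9, -8, -7.97, -6.36, -6, -5.91, -3, -1, -5/7, 2/7, 2, 2, 5, 5, 7, 7, 9]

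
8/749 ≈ 0.0107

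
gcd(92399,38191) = 1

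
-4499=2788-7287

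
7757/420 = 18+197/420 ≈ 18.47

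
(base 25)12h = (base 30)n2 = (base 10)692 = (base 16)2b4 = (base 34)kc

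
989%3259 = 989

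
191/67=2+57/67 ≈ 2.85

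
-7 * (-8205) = 57435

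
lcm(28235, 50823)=254115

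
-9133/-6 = 1522 + 1/6 ≈ 1522.17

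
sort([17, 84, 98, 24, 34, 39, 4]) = [4, 17, 24, 34, 39, 84, 98]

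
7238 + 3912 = 11150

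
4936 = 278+4658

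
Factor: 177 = 3^1 * 59^1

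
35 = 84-49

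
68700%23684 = 21332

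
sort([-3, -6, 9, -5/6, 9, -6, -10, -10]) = [-10, -10, -6, -6, -3, -5/6, 9, 9]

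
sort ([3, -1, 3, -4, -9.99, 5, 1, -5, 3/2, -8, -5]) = [-9.99, -8, -5, -5, -4, -1, 1, 3/2, 3, 3, 5]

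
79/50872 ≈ 0.00155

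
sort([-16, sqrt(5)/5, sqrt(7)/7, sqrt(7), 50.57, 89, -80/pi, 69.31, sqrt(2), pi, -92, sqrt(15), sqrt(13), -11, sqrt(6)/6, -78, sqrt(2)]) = [-92, -78, -80/pi, -16, -11, sqrt(7)/7, sqrt(6)/6, sqrt(5)/5, sqrt(2), sqrt(2), sqrt(7), pi, sqrt(13), sqrt(15), 50.57, 69.31, 89]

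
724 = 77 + 647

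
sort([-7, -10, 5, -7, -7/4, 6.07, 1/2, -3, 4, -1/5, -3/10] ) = [-10, -7, -7, -3, -7/4, -3/10, -1/5, 1/2, 4, 5, 6.07] 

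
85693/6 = 14282 + 1/6 ≈ 14282.17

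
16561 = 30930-14369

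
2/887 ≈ 0.00225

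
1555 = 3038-1483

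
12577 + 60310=72887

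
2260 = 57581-55321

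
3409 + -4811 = -1402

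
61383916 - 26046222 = 35337694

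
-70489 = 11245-81734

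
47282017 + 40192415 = 87474432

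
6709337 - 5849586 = 859751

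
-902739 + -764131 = -1666870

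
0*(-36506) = 0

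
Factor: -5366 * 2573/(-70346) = 17^(-1) * 31^1 * 83^1 * 2069^(-1) * 2683^1 = 6903359/35173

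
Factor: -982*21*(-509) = 2^1*3^1*7^1*491^1*509^1 = 10496598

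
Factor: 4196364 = 2^2 * 3^1 * 349697^1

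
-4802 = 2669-7471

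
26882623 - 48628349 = -21745726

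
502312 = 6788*74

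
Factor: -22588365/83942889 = -1*5^1*17^(-1)*547^1*2753^1*1645939^(-1) = -7529455/27980963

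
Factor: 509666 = 2^1*254833^1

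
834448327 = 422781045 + 411667282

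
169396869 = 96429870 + 72966999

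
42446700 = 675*62884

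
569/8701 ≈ 0.0654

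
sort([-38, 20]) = [-38, 20]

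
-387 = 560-947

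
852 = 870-18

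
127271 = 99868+27403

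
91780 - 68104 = 23676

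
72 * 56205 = 4046760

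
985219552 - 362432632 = 622786920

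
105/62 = 1 + 43/62 ≈ 1.69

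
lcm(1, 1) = 1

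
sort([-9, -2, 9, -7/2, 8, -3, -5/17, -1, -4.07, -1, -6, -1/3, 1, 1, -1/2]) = [-9, -6, -4.07, -7/2, -3, -2, -1, -1, -1/2, -1/3, -5/17, 1, 1, 8, 9]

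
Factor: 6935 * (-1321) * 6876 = -1 * 2^2 * 3^2 * 5^1 * 19^1 * 73^1 * 191^1 * 1321^1 = -62991964260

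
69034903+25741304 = 94776207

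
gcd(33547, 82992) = 1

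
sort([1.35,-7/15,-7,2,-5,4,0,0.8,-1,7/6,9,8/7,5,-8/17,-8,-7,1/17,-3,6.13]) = [-8,-7,-7,-5,-3,-1,-8/17,-7/15,0,1/17,0.8,8/7,7/6,1.35,2,4,5,6.13,9]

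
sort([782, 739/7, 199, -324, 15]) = [-324, 15, 739/7, 199, 782]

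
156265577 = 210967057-54701480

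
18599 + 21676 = 40275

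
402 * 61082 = 24554964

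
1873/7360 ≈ 0.254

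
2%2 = 0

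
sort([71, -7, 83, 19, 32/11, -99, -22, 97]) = [-99, -22, -7, 32/11, 19, 71, 83, 97]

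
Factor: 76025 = 5^2*3041^1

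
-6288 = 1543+-7831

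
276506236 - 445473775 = -168967539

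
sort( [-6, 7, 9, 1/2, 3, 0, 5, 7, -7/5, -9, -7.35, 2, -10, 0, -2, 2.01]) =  [-10, -9, -7.35, -6, -2, -7/5, 0, 0, 1/2, 2, 2.01, 3, 5, 7, 7, 9]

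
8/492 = 2/123 ≈ 0.0163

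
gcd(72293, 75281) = 83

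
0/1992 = 0 = 0.00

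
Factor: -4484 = -1 * 2^2 * 19^1 * 59^1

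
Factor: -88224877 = -1 * 13^1 * 6786529^1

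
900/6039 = 100/671≈0.149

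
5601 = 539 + 5062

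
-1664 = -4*416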